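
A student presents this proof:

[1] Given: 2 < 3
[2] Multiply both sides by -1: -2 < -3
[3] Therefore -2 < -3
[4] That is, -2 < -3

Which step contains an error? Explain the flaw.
Step 2: Multiply both sides by -1: -2 < -3

Step 2 multiplies both sides by -1 but fails to reverse the inequality sign. When multiplying (or dividing) an inequality by a negative number, the direction must be reversed. Since 2 < 3, we should get -2 > -3, i.e., -2 > -3.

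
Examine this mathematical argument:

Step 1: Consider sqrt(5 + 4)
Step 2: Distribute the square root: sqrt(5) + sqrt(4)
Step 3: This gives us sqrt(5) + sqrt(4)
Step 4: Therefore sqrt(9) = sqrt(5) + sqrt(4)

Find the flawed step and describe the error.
Step 2: Distribute the square root: sqrt(5) + sqrt(4)

Step 2 incorrectly 'distributes' the square root over addition. The square root function does not distribute: sqrt(a + b) ≠ sqrt(a) + sqrt(b). In fact, sqrt(5 + 4) = sqrt(9) ≈ 3.0000, while sqrt(5) + sqrt(4) ≈ 4.2361.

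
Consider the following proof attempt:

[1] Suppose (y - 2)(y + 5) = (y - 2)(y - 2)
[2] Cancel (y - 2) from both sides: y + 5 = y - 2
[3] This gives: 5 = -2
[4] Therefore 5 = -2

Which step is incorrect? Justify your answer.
Step 2: Cancel (y - 2) from both sides: y + 5 = y - 2

Step 2 cancels (y - 2) from both sides. This is only valid if (y - 2) ≠ 0, i.e., y ≠ 2. When y = 2, both sides equal zero regardless of the other factors. The correct approach requires considering y = 2 as a separate case.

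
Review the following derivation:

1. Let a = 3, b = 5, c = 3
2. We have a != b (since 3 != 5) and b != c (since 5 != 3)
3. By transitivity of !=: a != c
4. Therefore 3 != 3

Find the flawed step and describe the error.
Step 3: By transitivity of !=: a != c

Step 3 incorrectly applies transitivity to the '!=' relation. Transitivity states: if a R b and b R c, then a R c. However, '!=' is not transitive. Counterexample: 3 != 5 and 5 != 3, but 3 = 3 (both equal 3). Transitivity holds for relations like <, <=, =, but not for !=.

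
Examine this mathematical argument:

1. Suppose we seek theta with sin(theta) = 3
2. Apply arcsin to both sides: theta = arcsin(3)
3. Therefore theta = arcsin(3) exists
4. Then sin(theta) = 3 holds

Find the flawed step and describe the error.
Step 2: Apply arcsin to both sides: theta = arcsin(3)

Step 2 applies arcsin to 3. However, arcsin(x) is only defined for x in [-1, 1] because sin(theta) can only produce values in that range. Since |3| > 1, arcsin(3) is undefined. There is no angle whose sine equals 3.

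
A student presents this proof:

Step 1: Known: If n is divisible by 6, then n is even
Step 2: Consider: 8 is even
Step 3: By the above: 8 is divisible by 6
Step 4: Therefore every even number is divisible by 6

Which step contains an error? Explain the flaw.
Step 3: By the above: 8 is divisible by 6

Step 3 commits the fallacy of affirming the consequent. The known fact 'divisible by 6 → even' does NOT imply 'even → divisible by 6'. That would be the converse, which is false. For example, 8 is even but 8 ÷ 6 = 1.33, which is not an integer.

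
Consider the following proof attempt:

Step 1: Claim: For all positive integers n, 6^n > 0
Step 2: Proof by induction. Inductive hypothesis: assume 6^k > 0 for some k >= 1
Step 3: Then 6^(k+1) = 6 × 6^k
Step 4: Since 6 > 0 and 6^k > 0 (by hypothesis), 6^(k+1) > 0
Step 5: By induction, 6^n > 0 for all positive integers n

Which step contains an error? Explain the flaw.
Step 5: By induction, 6^n > 0 for all positive integers n

Step 5 concludes the proof by induction, but no base case was ever established. A valid induction proof requires: (1) a base case proving 6^1 > 0, and (2) an inductive step showing IF 6^k > 0 THEN 6^(k+1) > 0. Steps 2-4 correctly establish the inductive step, but without the base case the conclusion in step 5 does not follow.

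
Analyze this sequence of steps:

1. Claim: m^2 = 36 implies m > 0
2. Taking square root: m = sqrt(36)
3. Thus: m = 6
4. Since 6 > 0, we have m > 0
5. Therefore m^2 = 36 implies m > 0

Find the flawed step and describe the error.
Step 2: Taking square root: m = sqrt(36)

Step 2 takes the square root and assumes the positive root only. The equation m^2 = 36 actually has two solutions: m = 6 and m = -6. The proof silently assumes m > 0 without justification, then uses this assumption to conclude m > 0, which is circular. The counterexample m = -6 shows the claim is false.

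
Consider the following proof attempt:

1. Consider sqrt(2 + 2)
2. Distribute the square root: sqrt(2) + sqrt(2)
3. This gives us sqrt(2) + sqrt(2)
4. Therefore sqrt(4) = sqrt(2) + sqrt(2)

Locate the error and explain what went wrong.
Step 2: Distribute the square root: sqrt(2) + sqrt(2)

Step 2 incorrectly 'distributes' the square root over addition. The square root function does not distribute: sqrt(a + b) ≠ sqrt(a) + sqrt(b). In fact, sqrt(2 + 2) = sqrt(4) ≈ 2.0000, while sqrt(2) + sqrt(2) ≈ 2.8284.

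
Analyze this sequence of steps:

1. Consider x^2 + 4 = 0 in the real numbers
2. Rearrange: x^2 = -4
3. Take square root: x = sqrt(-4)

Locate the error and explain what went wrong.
Step 3: Take square root: x = sqrt(-4)

Step 3 takes the square root of -4, which is negative. In the real number system, the square root of a negative number is undefined. The equation x^2 + 4 = 0 has no real solutions. Square roots of negative numbers only exist in the complex numbers.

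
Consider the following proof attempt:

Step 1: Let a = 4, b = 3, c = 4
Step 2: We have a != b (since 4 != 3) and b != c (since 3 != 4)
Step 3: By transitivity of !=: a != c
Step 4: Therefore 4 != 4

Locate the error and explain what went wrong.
Step 3: By transitivity of !=: a != c

Step 3 incorrectly applies transitivity to the '!=' relation. Transitivity states: if a R b and b R c, then a R c. However, '!=' is not transitive. Counterexample: 4 != 3 and 3 != 4, but 4 = 4 (both equal 4). Transitivity holds for relations like <, <=, =, but not for !=.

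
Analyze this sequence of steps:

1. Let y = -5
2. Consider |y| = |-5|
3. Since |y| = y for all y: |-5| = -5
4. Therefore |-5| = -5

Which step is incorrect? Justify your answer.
Step 3: Since |y| = y for all y: |-5| = -5

Step 3 incorrectly states that |y| = y for all y. The correct definition is |y| = y when y >= 0, and |y| = -y when y < 0. Since -5 < 0, we have |-5| = -(-5) = 5, not -5.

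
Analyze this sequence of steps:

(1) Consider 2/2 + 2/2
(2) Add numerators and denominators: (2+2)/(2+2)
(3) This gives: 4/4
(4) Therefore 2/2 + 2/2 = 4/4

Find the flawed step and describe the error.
Step 2: Add numerators and denominators: (2+2)/(2+2)

Step 2 incorrectly adds fractions by separately adding numerators and denominators. This is wrong. The correct method requires a common denominator: 2/2 + 2/2 = (2×2 + 2×2)/(2×2) = 8/4 = 2. The method used gives 4/4, which is different.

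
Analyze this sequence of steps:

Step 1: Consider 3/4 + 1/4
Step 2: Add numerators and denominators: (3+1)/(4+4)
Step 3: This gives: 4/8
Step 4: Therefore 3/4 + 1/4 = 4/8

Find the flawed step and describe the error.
Step 2: Add numerators and denominators: (3+1)/(4+4)

Step 2 incorrectly adds fractions by separately adding numerators and denominators. This is wrong. The correct method requires a common denominator: 3/4 + 1/4 = (3×4 + 1×4)/(4×4) = 16/16 = 1. The method used gives 4/8, which is different.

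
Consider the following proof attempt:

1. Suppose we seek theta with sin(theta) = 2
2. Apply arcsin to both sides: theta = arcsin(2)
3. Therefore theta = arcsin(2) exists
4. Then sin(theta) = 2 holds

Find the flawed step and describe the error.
Step 2: Apply arcsin to both sides: theta = arcsin(2)

Step 2 applies arcsin to 2. However, arcsin(x) is only defined for x in [-1, 1] because sin(theta) can only produce values in that range. Since |2| > 1, arcsin(2) is undefined. There is no angle whose sine equals 2.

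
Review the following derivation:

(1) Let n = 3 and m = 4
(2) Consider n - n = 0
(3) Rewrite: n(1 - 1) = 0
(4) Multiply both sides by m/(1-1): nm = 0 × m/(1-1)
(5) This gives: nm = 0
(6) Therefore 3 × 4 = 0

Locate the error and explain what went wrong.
Step 4: Multiply both sides by m/(1-1): nm = 0 × m/(1-1)

Step 4 multiplies both sides by m/(1-1). However, 1-1 = 0, so this is multiplication by m/0, which is undefined. We cannot multiply by an undefined expression.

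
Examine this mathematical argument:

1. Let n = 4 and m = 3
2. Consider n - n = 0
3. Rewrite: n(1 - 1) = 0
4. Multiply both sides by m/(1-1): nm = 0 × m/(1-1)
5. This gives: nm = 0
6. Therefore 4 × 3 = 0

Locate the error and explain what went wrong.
Step 4: Multiply both sides by m/(1-1): nm = 0 × m/(1-1)

Step 4 multiplies both sides by m/(1-1). However, 1-1 = 0, so this is multiplication by m/0, which is undefined. We cannot multiply by an undefined expression.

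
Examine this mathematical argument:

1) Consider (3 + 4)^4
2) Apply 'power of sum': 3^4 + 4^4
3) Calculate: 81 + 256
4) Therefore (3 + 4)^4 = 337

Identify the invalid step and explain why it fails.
Step 2: Apply 'power of sum': 3^4 + 4^4

Step 2 incorrectly applies a non-existent rule '(a+b)^n = a^n + b^n'. This is false in general. The correct expansion uses the binomial theorem. The actual value is (3 + 4)^4 = 7^4 = 2401, not 337.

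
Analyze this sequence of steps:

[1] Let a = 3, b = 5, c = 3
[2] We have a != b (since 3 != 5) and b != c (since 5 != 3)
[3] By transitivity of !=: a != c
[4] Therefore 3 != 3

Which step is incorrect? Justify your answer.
Step 3: By transitivity of !=: a != c

Step 3 incorrectly applies transitivity to the '!=' relation. Transitivity states: if a R b and b R c, then a R c. However, '!=' is not transitive. Counterexample: 3 != 5 and 5 != 3, but 3 = 3 (both equal 3). Transitivity holds for relations like <, <=, =, but not for !=.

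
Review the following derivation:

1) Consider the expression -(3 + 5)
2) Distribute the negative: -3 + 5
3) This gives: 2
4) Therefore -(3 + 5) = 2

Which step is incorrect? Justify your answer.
Step 2: Distribute the negative: -3 + 5

Step 2 incorrectly distributes the negative sign. The correct distribution is -(3 + 5) = -3 - 5 = -8. The negative must be applied to both terms, not just the first. The error treats -(3 + 5) as -3 + 5, which equals 2 instead of -8.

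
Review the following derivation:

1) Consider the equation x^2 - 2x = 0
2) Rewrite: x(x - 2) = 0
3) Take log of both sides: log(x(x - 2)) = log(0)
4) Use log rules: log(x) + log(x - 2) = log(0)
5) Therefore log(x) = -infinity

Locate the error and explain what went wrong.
Step 3: Take log of both sides: log(x(x - 2)) = log(0)

Step 3 takes the logarithm of both sides, resulting in log(0) on the right side. The logarithm is only defined for positive numbers; log(0) is undefined (approaches negative infinity). This operation is invalid.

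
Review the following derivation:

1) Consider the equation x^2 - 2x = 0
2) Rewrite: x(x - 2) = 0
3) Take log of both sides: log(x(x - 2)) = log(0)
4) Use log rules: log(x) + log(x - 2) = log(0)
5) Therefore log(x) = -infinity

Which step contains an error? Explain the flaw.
Step 3: Take log of both sides: log(x(x - 2)) = log(0)

Step 3 takes the logarithm of both sides, resulting in log(0) on the right side. The logarithm is only defined for positive numbers; log(0) is undefined (approaches negative infinity). This operation is invalid.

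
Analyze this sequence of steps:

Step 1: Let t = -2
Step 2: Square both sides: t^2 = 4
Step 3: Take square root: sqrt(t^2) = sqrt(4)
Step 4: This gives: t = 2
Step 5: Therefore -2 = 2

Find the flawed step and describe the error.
Step 4: This gives: t = 2

Step 4 incorrectly states that sqrt(t^2) = t. The correct identity is sqrt(t^2) = |t|. Since t = -2 < 0, we have sqrt(t^2) = |-2| = 2, not t = -2.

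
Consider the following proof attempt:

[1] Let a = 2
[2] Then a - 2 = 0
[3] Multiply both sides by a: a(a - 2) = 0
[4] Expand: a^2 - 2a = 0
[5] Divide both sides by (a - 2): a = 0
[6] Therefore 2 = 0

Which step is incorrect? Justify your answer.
Step 5: Divide both sides by (a - 2): a = 0

Step 5 divides both sides by (a - 2). However, since a = 2, we have (a - 2) = 0. Division by zero is undefined, making this step invalid.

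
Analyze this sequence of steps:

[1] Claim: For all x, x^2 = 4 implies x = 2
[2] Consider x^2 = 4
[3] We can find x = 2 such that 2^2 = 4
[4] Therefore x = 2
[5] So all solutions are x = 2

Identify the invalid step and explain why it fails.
Step 4: Therefore x = 2

Step 4 incorrectly concludes that x = 2 is the only solution. The proof shows that x = 2 is A solution (existence), but does not show it is the ONLY solution (uniqueness). In fact, x = -2 is also a solution since (-2)^2 = 4. Finding one solution doesn't prove there are no others.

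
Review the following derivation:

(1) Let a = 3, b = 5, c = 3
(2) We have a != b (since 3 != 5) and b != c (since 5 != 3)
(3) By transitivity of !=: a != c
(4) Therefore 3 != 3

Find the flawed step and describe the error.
Step 3: By transitivity of !=: a != c

Step 3 incorrectly applies transitivity to the '!=' relation. Transitivity states: if a R b and b R c, then a R c. However, '!=' is not transitive. Counterexample: 3 != 5 and 5 != 3, but 3 = 3 (both equal 3). Transitivity holds for relations like <, <=, =, but not for !=.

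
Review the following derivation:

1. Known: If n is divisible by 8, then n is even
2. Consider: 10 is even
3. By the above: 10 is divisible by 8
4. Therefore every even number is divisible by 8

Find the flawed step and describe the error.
Step 3: By the above: 10 is divisible by 8

Step 3 commits the fallacy of affirming the consequent. The known fact 'divisible by 8 → even' does NOT imply 'even → divisible by 8'. That would be the converse, which is false. For example, 10 is even but 10 ÷ 8 = 1.25, which is not an integer.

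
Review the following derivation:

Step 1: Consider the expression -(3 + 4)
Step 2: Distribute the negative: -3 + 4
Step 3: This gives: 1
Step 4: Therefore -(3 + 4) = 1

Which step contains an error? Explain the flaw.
Step 2: Distribute the negative: -3 + 4

Step 2 incorrectly distributes the negative sign. The correct distribution is -(3 + 4) = -3 - 4 = -7. The negative must be applied to both terms, not just the first. The error treats -(3 + 4) as -3 + 4, which equals 1 instead of -7.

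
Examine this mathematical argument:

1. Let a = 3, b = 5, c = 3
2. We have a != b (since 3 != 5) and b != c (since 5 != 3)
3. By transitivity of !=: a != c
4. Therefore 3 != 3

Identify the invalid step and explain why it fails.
Step 3: By transitivity of !=: a != c

Step 3 incorrectly applies transitivity to the '!=' relation. Transitivity states: if a R b and b R c, then a R c. However, '!=' is not transitive. Counterexample: 3 != 5 and 5 != 3, but 3 = 3 (both equal 3). Transitivity holds for relations like <, <=, =, but not for !=.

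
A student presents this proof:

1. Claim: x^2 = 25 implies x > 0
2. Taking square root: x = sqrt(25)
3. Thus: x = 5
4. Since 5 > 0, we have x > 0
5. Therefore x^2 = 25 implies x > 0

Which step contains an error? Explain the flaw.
Step 2: Taking square root: x = sqrt(25)

Step 2 takes the square root and assumes the positive root only. The equation x^2 = 25 actually has two solutions: x = 5 and x = -5. The proof silently assumes x > 0 without justification, then uses this assumption to conclude x > 0, which is circular. The counterexample x = -5 shows the claim is false.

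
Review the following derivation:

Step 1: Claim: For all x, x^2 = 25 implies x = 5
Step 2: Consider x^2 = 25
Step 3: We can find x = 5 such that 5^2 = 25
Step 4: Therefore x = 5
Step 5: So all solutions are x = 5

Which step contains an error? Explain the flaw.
Step 4: Therefore x = 5

Step 4 incorrectly concludes that x = 5 is the only solution. The proof shows that x = 5 is A solution (existence), but does not show it is the ONLY solution (uniqueness). In fact, x = -5 is also a solution since (-5)^2 = 25. Finding one solution doesn't prove there are no others.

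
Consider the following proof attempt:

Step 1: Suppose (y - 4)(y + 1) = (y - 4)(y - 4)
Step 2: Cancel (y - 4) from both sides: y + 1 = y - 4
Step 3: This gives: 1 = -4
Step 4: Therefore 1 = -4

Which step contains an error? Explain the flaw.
Step 2: Cancel (y - 4) from both sides: y + 1 = y - 4

Step 2 cancels (y - 4) from both sides. This is only valid if (y - 4) ≠ 0, i.e., y ≠ 4. When y = 4, both sides equal zero regardless of the other factors. The correct approach requires considering y = 4 as a separate case.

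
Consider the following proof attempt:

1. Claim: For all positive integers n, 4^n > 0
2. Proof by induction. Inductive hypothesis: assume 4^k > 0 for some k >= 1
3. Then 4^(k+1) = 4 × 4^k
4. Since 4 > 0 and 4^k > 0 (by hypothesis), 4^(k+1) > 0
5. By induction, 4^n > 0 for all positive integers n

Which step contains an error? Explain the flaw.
Step 5: By induction, 4^n > 0 for all positive integers n

Step 5 concludes the proof by induction, but no base case was ever established. A valid induction proof requires: (1) a base case proving 4^1 > 0, and (2) an inductive step showing IF 4^k > 0 THEN 4^(k+1) > 0. Steps 2-4 correctly establish the inductive step, but without the base case the conclusion in step 5 does not follow.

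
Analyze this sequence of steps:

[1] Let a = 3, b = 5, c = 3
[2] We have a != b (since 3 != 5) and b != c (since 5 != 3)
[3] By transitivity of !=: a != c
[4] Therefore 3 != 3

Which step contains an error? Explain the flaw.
Step 3: By transitivity of !=: a != c

Step 3 incorrectly applies transitivity to the '!=' relation. Transitivity states: if a R b and b R c, then a R c. However, '!=' is not transitive. Counterexample: 3 != 5 and 5 != 3, but 3 = 3 (both equal 3). Transitivity holds for relations like <, <=, =, but not for !=.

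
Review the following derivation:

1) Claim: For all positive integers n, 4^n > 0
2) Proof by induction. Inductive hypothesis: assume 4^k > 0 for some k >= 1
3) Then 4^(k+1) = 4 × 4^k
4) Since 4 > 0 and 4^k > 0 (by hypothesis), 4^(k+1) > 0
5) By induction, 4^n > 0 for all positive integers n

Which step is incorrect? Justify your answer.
Step 5: By induction, 4^n > 0 for all positive integers n

Step 5 concludes the proof by induction, but no base case was ever established. A valid induction proof requires: (1) a base case proving 4^1 > 0, and (2) an inductive step showing IF 4^k > 0 THEN 4^(k+1) > 0. Steps 2-4 correctly establish the inductive step, but without the base case the conclusion in step 5 does not follow.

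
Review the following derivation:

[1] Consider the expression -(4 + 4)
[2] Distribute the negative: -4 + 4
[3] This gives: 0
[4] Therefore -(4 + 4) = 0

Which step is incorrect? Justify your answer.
Step 2: Distribute the negative: -4 + 4

Step 2 incorrectly distributes the negative sign. The correct distribution is -(4 + 4) = -4 - 4 = -8. The negative must be applied to both terms, not just the first. The error treats -(4 + 4) as -4 + 4, which equals 0 instead of -8.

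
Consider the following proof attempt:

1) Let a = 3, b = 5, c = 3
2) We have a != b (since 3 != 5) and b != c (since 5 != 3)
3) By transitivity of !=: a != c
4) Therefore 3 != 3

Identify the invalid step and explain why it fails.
Step 3: By transitivity of !=: a != c

Step 3 incorrectly applies transitivity to the '!=' relation. Transitivity states: if a R b and b R c, then a R c. However, '!=' is not transitive. Counterexample: 3 != 5 and 5 != 3, but 3 = 3 (both equal 3). Transitivity holds for relations like <, <=, =, but not for !=.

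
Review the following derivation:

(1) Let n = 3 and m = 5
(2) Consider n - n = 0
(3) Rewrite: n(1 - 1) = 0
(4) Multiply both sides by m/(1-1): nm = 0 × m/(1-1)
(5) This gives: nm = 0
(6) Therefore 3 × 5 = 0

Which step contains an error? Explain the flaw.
Step 4: Multiply both sides by m/(1-1): nm = 0 × m/(1-1)

Step 4 multiplies both sides by m/(1-1). However, 1-1 = 0, so this is multiplication by m/0, which is undefined. We cannot multiply by an undefined expression.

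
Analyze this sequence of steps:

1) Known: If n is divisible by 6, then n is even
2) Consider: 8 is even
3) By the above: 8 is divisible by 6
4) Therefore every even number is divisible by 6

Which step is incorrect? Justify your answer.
Step 3: By the above: 8 is divisible by 6

Step 3 commits the fallacy of affirming the consequent. The known fact 'divisible by 6 → even' does NOT imply 'even → divisible by 6'. That would be the converse, which is false. For example, 8 is even but 8 ÷ 6 = 1.33, which is not an integer.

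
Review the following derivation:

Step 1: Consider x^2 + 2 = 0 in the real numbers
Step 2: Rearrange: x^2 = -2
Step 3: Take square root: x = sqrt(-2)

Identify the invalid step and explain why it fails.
Step 3: Take square root: x = sqrt(-2)

Step 3 takes the square root of -2, which is negative. In the real number system, the square root of a negative number is undefined. The equation x^2 + 2 = 0 has no real solutions. Square roots of negative numbers only exist in the complex numbers.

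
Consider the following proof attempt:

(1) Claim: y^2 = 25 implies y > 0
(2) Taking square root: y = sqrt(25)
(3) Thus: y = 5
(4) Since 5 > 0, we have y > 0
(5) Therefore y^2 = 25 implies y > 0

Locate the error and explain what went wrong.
Step 2: Taking square root: y = sqrt(25)

Step 2 takes the square root and assumes the positive root only. The equation y^2 = 25 actually has two solutions: y = 5 and y = -5. The proof silently assumes y > 0 without justification, then uses this assumption to conclude y > 0, which is circular. The counterexample y = -5 shows the claim is false.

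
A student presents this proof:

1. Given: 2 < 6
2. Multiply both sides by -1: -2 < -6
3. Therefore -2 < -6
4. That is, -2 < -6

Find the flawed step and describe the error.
Step 2: Multiply both sides by -1: -2 < -6

Step 2 multiplies both sides by -1 but fails to reverse the inequality sign. When multiplying (or dividing) an inequality by a negative number, the direction must be reversed. Since 2 < 6, we should get -2 > -6, i.e., -2 > -6.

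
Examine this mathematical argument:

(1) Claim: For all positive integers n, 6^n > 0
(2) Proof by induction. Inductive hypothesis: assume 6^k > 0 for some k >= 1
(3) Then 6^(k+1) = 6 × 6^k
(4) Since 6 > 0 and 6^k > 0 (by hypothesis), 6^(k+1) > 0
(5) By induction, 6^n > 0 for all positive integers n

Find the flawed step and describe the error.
Step 5: By induction, 6^n > 0 for all positive integers n

Step 5 concludes the proof by induction, but no base case was ever established. A valid induction proof requires: (1) a base case proving 6^1 > 0, and (2) an inductive step showing IF 6^k > 0 THEN 6^(k+1) > 0. Steps 2-4 correctly establish the inductive step, but without the base case the conclusion in step 5 does not follow.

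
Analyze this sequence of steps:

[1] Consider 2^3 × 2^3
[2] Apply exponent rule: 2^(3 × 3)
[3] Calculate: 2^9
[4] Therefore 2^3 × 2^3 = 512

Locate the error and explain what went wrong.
Step 2: Apply exponent rule: 2^(3 × 3)

Step 2 incorrectly states that a^b × a^c = a^(b×c). The correct rule is a^b × a^c = a^(b+c). The actual value is 2^3 × 2^3 = 2^6 = 64, not 2^9 = 512.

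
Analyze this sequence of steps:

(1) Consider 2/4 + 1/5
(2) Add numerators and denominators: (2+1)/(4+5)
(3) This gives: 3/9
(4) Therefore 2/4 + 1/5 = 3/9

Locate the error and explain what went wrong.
Step 2: Add numerators and denominators: (2+1)/(4+5)

Step 2 incorrectly adds fractions by separately adding numerators and denominators. This is wrong. The correct method requires a common denominator: 2/4 + 1/5 = (2×5 + 1×4)/(4×5) = 14/20 = 7/10. The method used gives 3/9, which is different.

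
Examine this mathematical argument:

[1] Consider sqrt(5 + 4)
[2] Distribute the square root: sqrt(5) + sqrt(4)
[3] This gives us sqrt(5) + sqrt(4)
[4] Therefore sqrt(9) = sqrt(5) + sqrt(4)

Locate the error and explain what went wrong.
Step 2: Distribute the square root: sqrt(5) + sqrt(4)

Step 2 incorrectly 'distributes' the square root over addition. The square root function does not distribute: sqrt(a + b) ≠ sqrt(a) + sqrt(b). In fact, sqrt(5 + 4) = sqrt(9) ≈ 3.0000, while sqrt(5) + sqrt(4) ≈ 4.2361.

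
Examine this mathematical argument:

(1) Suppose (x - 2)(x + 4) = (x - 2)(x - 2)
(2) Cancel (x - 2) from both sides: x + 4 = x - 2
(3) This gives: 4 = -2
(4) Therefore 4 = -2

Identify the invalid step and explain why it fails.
Step 2: Cancel (x - 2) from both sides: x + 4 = x - 2

Step 2 cancels (x - 2) from both sides. This is only valid if (x - 2) ≠ 0, i.e., x ≠ 2. When x = 2, both sides equal zero regardless of the other factors. The correct approach requires considering x = 2 as a separate case.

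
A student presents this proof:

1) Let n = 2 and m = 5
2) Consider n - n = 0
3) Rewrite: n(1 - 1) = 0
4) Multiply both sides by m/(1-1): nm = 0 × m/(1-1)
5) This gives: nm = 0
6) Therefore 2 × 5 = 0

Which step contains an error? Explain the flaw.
Step 4: Multiply both sides by m/(1-1): nm = 0 × m/(1-1)

Step 4 multiplies both sides by m/(1-1). However, 1-1 = 0, so this is multiplication by m/0, which is undefined. We cannot multiply by an undefined expression.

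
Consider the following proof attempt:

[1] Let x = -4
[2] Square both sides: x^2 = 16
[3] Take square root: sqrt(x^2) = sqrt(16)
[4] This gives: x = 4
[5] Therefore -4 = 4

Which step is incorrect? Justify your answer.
Step 4: This gives: x = 4

Step 4 incorrectly states that sqrt(x^2) = x. The correct identity is sqrt(x^2) = |x|. Since x = -4 < 0, we have sqrt(x^2) = |-4| = 4, not x = -4.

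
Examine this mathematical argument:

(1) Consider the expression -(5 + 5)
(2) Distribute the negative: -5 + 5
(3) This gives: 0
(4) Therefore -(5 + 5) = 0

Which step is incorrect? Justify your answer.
Step 2: Distribute the negative: -5 + 5

Step 2 incorrectly distributes the negative sign. The correct distribution is -(5 + 5) = -5 - 5 = -10. The negative must be applied to both terms, not just the first. The error treats -(5 + 5) as -5 + 5, which equals 0 instead of -10.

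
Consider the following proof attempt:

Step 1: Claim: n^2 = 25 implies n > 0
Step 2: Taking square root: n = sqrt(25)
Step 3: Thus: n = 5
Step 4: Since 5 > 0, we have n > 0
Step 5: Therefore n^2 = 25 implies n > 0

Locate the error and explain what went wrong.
Step 2: Taking square root: n = sqrt(25)

Step 2 takes the square root and assumes the positive root only. The equation n^2 = 25 actually has two solutions: n = 5 and n = -5. The proof silently assumes n > 0 without justification, then uses this assumption to conclude n > 0, which is circular. The counterexample n = -5 shows the claim is false.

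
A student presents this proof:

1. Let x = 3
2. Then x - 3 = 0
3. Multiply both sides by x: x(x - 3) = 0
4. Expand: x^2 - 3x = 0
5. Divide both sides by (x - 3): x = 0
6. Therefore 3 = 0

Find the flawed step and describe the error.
Step 5: Divide both sides by (x - 3): x = 0

Step 5 divides both sides by (x - 3). However, since x = 3, we have (x - 3) = 0. Division by zero is undefined, making this step invalid.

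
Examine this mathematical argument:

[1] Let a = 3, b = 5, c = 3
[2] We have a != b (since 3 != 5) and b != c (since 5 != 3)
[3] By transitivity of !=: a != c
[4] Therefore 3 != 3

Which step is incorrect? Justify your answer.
Step 3: By transitivity of !=: a != c

Step 3 incorrectly applies transitivity to the '!=' relation. Transitivity states: if a R b and b R c, then a R c. However, '!=' is not transitive. Counterexample: 3 != 5 and 5 != 3, but 3 = 3 (both equal 3). Transitivity holds for relations like <, <=, =, but not for !=.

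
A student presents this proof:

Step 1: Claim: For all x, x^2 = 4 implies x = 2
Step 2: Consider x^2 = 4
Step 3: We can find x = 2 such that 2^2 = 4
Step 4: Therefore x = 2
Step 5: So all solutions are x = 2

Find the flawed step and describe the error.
Step 4: Therefore x = 2

Step 4 incorrectly concludes that x = 2 is the only solution. The proof shows that x = 2 is A solution (existence), but does not show it is the ONLY solution (uniqueness). In fact, x = -2 is also a solution since (-2)^2 = 4. Finding one solution doesn't prove there are no others.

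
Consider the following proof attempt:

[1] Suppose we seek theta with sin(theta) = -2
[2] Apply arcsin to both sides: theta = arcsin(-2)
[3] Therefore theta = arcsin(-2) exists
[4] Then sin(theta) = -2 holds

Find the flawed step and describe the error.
Step 2: Apply arcsin to both sides: theta = arcsin(-2)

Step 2 applies arcsin to -2. However, arcsin(x) is only defined for x in [-1, 1] because sin(theta) can only produce values in that range. Since |-2| > 1, arcsin(-2) is undefined. There is no angle whose sine equals -2.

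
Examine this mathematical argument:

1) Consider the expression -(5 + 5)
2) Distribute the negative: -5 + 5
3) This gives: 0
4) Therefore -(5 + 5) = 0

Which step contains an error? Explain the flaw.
Step 2: Distribute the negative: -5 + 5

Step 2 incorrectly distributes the negative sign. The correct distribution is -(5 + 5) = -5 - 5 = -10. The negative must be applied to both terms, not just the first. The error treats -(5 + 5) as -5 + 5, which equals 0 instead of -10.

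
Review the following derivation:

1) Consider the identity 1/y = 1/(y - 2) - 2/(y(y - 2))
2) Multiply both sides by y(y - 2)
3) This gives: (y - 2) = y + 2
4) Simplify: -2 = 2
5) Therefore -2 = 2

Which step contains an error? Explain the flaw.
Step 3: This gives: (y - 2) = y + 2

Step 3 makes a sign error when clearing denominators. Multiplying -2/(y(y - 2)) by y(y - 2) gives -2, not +2. The correct result is (y - 2) = y - 2, which is trivially true, not (y - 2) = y + 2. (Step 1 is a valid identity: 1/(y - 2) - 2/(y(y - 2)) = (y - 2)/(y(y - 2)) = 1/y.)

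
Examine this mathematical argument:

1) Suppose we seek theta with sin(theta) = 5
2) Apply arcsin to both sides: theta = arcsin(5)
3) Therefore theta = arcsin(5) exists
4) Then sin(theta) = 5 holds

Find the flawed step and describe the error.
Step 2: Apply arcsin to both sides: theta = arcsin(5)

Step 2 applies arcsin to 5. However, arcsin(x) is only defined for x in [-1, 1] because sin(theta) can only produce values in that range. Since |5| > 1, arcsin(5) is undefined. There is no angle whose sine equals 5.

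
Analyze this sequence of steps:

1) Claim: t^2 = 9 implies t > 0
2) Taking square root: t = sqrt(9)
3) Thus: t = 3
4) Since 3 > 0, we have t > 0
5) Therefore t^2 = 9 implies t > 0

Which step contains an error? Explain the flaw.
Step 2: Taking square root: t = sqrt(9)

Step 2 takes the square root and assumes the positive root only. The equation t^2 = 9 actually has two solutions: t = 3 and t = -3. The proof silently assumes t > 0 without justification, then uses this assumption to conclude t > 0, which is circular. The counterexample t = -3 shows the claim is false.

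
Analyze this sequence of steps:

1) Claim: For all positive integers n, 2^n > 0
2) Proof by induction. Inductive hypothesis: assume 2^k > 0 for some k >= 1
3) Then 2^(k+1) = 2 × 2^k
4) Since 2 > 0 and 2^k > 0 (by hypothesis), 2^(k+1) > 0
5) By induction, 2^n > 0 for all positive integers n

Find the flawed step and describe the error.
Step 5: By induction, 2^n > 0 for all positive integers n

Step 5 concludes the proof by induction, but no base case was ever established. A valid induction proof requires: (1) a base case proving 2^1 > 0, and (2) an inductive step showing IF 2^k > 0 THEN 2^(k+1) > 0. Steps 2-4 correctly establish the inductive step, but without the base case the conclusion in step 5 does not follow.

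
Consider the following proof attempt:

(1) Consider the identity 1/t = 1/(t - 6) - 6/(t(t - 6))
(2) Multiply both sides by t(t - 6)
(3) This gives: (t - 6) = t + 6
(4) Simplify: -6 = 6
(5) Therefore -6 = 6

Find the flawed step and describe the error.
Step 3: This gives: (t - 6) = t + 6

Step 3 makes a sign error when clearing denominators. Multiplying -6/(t(t - 6)) by t(t - 6) gives -6, not +6. The correct result is (t - 6) = t - 6, which is trivially true, not (t - 6) = t + 6. (Step 1 is a valid identity: 1/(t - 6) - 6/(t(t - 6)) = (t - 6)/(t(t - 6)) = 1/t.)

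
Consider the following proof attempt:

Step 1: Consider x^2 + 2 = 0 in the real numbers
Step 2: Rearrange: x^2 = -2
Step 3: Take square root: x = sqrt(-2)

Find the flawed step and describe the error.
Step 3: Take square root: x = sqrt(-2)

Step 3 takes the square root of -2, which is negative. In the real number system, the square root of a negative number is undefined. The equation x^2 + 2 = 0 has no real solutions. Square roots of negative numbers only exist in the complex numbers.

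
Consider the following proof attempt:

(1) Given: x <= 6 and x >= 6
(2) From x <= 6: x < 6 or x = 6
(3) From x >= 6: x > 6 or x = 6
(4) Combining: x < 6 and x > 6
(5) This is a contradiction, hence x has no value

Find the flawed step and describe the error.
Step 4: Combining: x < 6 and x > 6

Step 4 incorrectly combines the conditions. From x <= 6 and x >= 6, the intersection is x = 6. The error treats the 'or' cases as 'and' requirements. The correct conclusion is that x = 6 is the unique solution, not that no solution exists.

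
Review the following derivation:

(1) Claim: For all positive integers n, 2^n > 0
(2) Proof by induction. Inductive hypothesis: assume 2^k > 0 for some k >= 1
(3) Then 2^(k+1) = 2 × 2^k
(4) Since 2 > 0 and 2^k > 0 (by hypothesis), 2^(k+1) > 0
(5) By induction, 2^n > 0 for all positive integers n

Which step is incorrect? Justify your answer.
Step 5: By induction, 2^n > 0 for all positive integers n

Step 5 concludes the proof by induction, but no base case was ever established. A valid induction proof requires: (1) a base case proving 2^1 > 0, and (2) an inductive step showing IF 2^k > 0 THEN 2^(k+1) > 0. Steps 2-4 correctly establish the inductive step, but without the base case the conclusion in step 5 does not follow.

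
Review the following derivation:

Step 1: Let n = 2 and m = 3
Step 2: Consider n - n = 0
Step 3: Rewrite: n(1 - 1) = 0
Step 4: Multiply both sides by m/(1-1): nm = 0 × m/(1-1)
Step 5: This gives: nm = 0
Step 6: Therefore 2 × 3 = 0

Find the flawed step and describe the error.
Step 4: Multiply both sides by m/(1-1): nm = 0 × m/(1-1)

Step 4 multiplies both sides by m/(1-1). However, 1-1 = 0, so this is multiplication by m/0, which is undefined. We cannot multiply by an undefined expression.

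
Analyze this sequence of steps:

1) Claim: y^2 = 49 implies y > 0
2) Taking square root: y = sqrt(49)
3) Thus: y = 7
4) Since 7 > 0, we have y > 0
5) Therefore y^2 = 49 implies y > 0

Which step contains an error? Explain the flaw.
Step 2: Taking square root: y = sqrt(49)

Step 2 takes the square root and assumes the positive root only. The equation y^2 = 49 actually has two solutions: y = 7 and y = -7. The proof silently assumes y > 0 without justification, then uses this assumption to conclude y > 0, which is circular. The counterexample y = -7 shows the claim is false.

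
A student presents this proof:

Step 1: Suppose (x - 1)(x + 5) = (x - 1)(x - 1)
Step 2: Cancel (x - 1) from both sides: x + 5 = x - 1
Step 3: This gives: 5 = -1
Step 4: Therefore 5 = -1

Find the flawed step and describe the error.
Step 2: Cancel (x - 1) from both sides: x + 5 = x - 1

Step 2 cancels (x - 1) from both sides. This is only valid if (x - 1) ≠ 0, i.e., x ≠ 1. When x = 1, both sides equal zero regardless of the other factors. The correct approach requires considering x = 1 as a separate case.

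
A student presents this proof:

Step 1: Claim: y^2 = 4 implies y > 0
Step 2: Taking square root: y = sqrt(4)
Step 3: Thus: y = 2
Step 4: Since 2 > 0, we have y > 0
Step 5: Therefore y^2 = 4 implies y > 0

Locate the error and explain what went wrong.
Step 2: Taking square root: y = sqrt(4)

Step 2 takes the square root and assumes the positive root only. The equation y^2 = 4 actually has two solutions: y = 2 and y = -2. The proof silently assumes y > 0 without justification, then uses this assumption to conclude y > 0, which is circular. The counterexample y = -2 shows the claim is false.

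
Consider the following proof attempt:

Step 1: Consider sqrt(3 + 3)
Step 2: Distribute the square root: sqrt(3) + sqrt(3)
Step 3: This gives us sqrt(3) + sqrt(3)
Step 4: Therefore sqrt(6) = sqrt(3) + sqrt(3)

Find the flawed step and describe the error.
Step 2: Distribute the square root: sqrt(3) + sqrt(3)

Step 2 incorrectly 'distributes' the square root over addition. The square root function does not distribute: sqrt(a + b) ≠ sqrt(a) + sqrt(b). In fact, sqrt(3 + 3) = sqrt(6) ≈ 2.4495, while sqrt(3) + sqrt(3) ≈ 3.4641.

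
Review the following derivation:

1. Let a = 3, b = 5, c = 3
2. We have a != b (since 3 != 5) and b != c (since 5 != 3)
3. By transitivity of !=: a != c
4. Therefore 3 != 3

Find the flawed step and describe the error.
Step 3: By transitivity of !=: a != c

Step 3 incorrectly applies transitivity to the '!=' relation. Transitivity states: if a R b and b R c, then a R c. However, '!=' is not transitive. Counterexample: 3 != 5 and 5 != 3, but 3 = 3 (both equal 3). Transitivity holds for relations like <, <=, =, but not for !=.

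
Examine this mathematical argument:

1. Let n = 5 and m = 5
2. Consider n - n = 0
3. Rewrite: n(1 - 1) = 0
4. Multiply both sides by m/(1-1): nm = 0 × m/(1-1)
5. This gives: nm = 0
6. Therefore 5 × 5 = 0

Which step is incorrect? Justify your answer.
Step 4: Multiply both sides by m/(1-1): nm = 0 × m/(1-1)

Step 4 multiplies both sides by m/(1-1). However, 1-1 = 0, so this is multiplication by m/0, which is undefined. We cannot multiply by an undefined expression.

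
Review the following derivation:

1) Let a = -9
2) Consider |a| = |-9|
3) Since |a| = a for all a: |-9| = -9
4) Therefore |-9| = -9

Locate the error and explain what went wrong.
Step 3: Since |a| = a for all a: |-9| = -9

Step 3 incorrectly states that |a| = a for all a. The correct definition is |a| = a when a >= 0, and |a| = -a when a < 0. Since -9 < 0, we have |-9| = -(-9) = 9, not -9.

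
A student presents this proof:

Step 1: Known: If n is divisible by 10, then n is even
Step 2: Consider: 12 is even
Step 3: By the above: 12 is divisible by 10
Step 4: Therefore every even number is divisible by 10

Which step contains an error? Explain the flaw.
Step 3: By the above: 12 is divisible by 10

Step 3 commits the fallacy of affirming the consequent. The known fact 'divisible by 10 → even' does NOT imply 'even → divisible by 10'. That would be the converse, which is false. For example, 12 is even but 12 ÷ 10 = 1.20, which is not an integer.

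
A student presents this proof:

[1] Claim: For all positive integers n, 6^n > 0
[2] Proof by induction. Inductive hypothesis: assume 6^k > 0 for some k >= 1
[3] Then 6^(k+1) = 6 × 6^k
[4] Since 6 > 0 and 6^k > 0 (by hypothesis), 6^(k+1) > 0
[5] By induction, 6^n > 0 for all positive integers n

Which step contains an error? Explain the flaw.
Step 5: By induction, 6^n > 0 for all positive integers n

Step 5 concludes the proof by induction, but no base case was ever established. A valid induction proof requires: (1) a base case proving 6^1 > 0, and (2) an inductive step showing IF 6^k > 0 THEN 6^(k+1) > 0. Steps 2-4 correctly establish the inductive step, but without the base case the conclusion in step 5 does not follow.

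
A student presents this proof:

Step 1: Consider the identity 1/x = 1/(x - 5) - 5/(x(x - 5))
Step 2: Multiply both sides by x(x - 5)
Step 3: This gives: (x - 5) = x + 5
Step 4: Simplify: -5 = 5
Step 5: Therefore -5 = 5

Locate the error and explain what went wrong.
Step 3: This gives: (x - 5) = x + 5

Step 3 makes a sign error when clearing denominators. Multiplying -5/(x(x - 5)) by x(x - 5) gives -5, not +5. The correct result is (x - 5) = x - 5, which is trivially true, not (x - 5) = x + 5. (Step 1 is a valid identity: 1/(x - 5) - 5/(x(x - 5)) = (x - 5)/(x(x - 5)) = 1/x.)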